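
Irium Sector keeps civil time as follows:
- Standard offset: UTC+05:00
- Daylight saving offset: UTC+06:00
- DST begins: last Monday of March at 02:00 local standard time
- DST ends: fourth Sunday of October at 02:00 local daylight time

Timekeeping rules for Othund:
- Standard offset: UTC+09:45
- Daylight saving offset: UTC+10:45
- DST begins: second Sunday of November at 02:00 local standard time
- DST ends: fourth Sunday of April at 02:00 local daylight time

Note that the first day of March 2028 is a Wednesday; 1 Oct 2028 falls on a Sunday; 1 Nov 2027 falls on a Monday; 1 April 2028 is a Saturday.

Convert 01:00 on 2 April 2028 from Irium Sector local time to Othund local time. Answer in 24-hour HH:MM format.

1 March 2028 is a Wednesday, so Mondays fall on 6, 13, 20, 27; the last is March 27.
1 October 2028 is a Sunday, so the first Sunday is October 1 and the fourth is October 22.
2 April 2028 lies within the daylight-saving period (27 March – 22 October), so Irium Sector is on daylight time, UTC+06:00.
01:00 Irium Sector − 6h = 19:00 UTC (rolling into the previous day, 1 April 2028).
1 November 2027 is a Monday, so the first Sunday is November 7 and the second is November 14.
1 April 2028 is a Saturday, so the first Sunday is April 2 and the fourth is April 23.
At the standard offset (UTC+09:45), 19:00 UTC + 9h45m = 04:45 Othund standard time (rolling into the next day, 2 April 2028).
Daylight saving runs 14 November 2027 – 23 April 2028; the standard-time date in Othund, 2 April 2028, is inside that window, so Othund is at UTC+10:45.
19:00 UTC + 10h45m = 05:45 Othund (rolling into the next day, 2 April 2028).

05:45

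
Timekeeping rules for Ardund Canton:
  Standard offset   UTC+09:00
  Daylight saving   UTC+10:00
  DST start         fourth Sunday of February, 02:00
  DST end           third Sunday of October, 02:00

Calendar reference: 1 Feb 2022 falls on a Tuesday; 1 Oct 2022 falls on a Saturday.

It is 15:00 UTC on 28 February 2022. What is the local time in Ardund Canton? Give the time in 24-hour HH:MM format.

01:00

1 February 2022 is a Tuesday, so the first Sunday is February 6 and the fourth is February 27.
1 October 2022 is a Saturday, so the first Sunday is October 2 and the third is October 16.
At the standard offset (UTC+09:00), 15:00 UTC + 9h = 00:00 Ardund Canton standard time (rolling into the next day, 1 March 2022).
The standard-time date in Ardund Canton, 1 March 2022, falls between 27 February and 16 October, so daylight saving is in effect and Ardund Canton is at UTC+10:00.
15:00 UTC + 10h = 01:00 local (rolling into the next day, 1 March 2022).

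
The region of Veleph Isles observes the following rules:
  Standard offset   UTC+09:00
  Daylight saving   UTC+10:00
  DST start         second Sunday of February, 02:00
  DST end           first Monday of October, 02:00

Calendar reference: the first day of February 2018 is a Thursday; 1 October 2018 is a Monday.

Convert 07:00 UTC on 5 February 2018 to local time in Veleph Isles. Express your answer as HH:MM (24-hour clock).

1 February 2018 is a Thursday, so the first Sunday is February 4 and the second is February 11.
1 October 2018 is a Monday, so the first Monday is October 1.
At the standard offset (UTC+09:00), 07:00 UTC + 9h = 16:00 Veleph Isles standard time.
The standard-time date in Veleph Isles, 5 February 2018, is outside the daylight-saving period (11 February – 1 October), so Veleph Isles is on standard time, UTC+09:00.
07:00 UTC + 9h = 16:00 local.

16:00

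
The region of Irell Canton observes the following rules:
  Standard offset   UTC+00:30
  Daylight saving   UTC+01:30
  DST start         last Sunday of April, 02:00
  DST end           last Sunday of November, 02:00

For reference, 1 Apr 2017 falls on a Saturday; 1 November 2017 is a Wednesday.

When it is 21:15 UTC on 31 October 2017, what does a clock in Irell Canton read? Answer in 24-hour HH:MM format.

22:45

1 April 2017 is a Saturday, so Sundays fall on 2, 9, 16, 23, 30; the last is April 30.
1 November 2017 is a Wednesday, so Sundays fall on 5, 12, 19, 26; the last is November 26.
At the standard offset (UTC+00:30), 21:15 UTC + 0h30m = 21:45 Irell Canton standard time.
The standard-time date in Irell Canton, 31 October 2017, falls between 30 April and 26 November, so daylight saving is in effect and Irell Canton is at UTC+01:30.
21:15 UTC + 1h30m = 22:45 local.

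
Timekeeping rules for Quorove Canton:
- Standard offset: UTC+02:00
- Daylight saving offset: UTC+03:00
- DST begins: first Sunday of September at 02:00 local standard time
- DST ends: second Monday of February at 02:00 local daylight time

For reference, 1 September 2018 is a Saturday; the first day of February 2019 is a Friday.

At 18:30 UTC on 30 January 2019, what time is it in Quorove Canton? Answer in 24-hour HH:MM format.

21:30

1 September 2018 is a Saturday, so the first Sunday is September 2.
1 February 2019 is a Friday, so the first Monday is February 4 and the second is February 11.
At the standard offset (UTC+02:00), 18:30 UTC + 2h = 20:30 Quorove Canton standard time.
Daylight saving runs 2 September 2018 – 11 February 2019; the standard-time date in Quorove Canton, 30 January 2019, is inside that window, so Quorove Canton is at UTC+03:00.
18:30 UTC + 3h = 21:30 local.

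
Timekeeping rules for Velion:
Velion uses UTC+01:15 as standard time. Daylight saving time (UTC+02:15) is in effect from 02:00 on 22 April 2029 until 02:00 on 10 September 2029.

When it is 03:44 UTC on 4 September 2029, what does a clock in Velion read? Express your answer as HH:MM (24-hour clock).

05:59

At the standard offset (UTC+01:15), 03:44 UTC + 1h15m = 04:59 Velion standard time.
The standard-time date in Velion, 4 September 2029, falls between 22 April and 10 September, so daylight saving is in effect and Velion is at UTC+02:15.
03:44 UTC + 2h15m = 05:59 local.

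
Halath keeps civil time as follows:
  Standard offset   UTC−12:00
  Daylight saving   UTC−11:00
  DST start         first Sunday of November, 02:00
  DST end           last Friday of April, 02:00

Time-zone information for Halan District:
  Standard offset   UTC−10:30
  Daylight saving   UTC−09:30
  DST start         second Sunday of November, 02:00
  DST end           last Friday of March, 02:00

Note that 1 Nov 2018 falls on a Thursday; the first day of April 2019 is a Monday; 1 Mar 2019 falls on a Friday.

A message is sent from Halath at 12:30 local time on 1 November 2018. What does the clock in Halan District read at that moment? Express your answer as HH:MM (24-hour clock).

1 November 2018 is a Thursday, so the first Sunday is November 4.
1 April 2019 is a Monday, so Fridays fall on 5, 12, 19, 26; the last is April 26.
1 November 2018 does not fall between 4 November 2018 and 26 April 2019, so daylight saving is not in effect and Halath is at UTC−12:00.
12:30 Halath + 12h = 00:30 UTC (rolling into the next day, 2 November 2018).
1 November 2018 is a Thursday, so the first Sunday is November 4 and the second is November 11.
1 March 2019 is a Friday, so Fridays fall on 1, 8, 15, 22, 29; the last is March 29.
At the standard offset (UTC−10:30), 00:30 UTC − 10h30m = 14:00 Halan District standard time (rolling into the previous day, 1 November 2018).
The standard-time date in Halan District, 1 November 2018, does not fall between 11 November 2018 and 29 March 2019, so daylight saving is not in effect and Halan District is at UTC−10:30.
00:30 UTC − 10h30m = 14:00 Halan District (rolling into the previous day, 1 November 2018).

14:00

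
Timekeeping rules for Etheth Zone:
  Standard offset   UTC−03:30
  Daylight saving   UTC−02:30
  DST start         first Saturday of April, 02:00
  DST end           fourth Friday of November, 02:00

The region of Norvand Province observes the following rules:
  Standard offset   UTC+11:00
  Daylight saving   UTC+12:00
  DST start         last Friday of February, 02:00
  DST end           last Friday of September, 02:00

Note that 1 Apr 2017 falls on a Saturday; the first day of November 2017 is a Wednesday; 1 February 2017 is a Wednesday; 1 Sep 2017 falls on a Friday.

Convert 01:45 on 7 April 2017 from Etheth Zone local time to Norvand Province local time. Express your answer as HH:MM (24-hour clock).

16:15

1 April 2017 is a Saturday, so the first Saturday is April 1.
1 November 2017 is a Wednesday, so the first Friday is November 3 and the fourth is November 24.
7 April 2017 lies within the daylight-saving period (1 April – 24 November), so Etheth Zone is on daylight time, UTC−02:30.
01:45 Etheth Zone + 2h30m = 04:15 UTC.
1 February 2017 is a Wednesday, so Fridays fall on 3, 10, 17, 24; the last is February 24.
1 September 2017 is a Friday, so Fridays fall on 1, 8, 15, 22, 29; the last is September 29.
At the standard offset (UTC+11:00), 04:15 UTC + 11h = 15:15 Norvand Province standard time.
The standard-time date in Norvand Province, 7 April 2017, lies within the daylight-saving period (24 February – 29 September), so Norvand Province is on daylight time, UTC+12:00.
04:15 UTC + 12h = 16:15 Norvand Province.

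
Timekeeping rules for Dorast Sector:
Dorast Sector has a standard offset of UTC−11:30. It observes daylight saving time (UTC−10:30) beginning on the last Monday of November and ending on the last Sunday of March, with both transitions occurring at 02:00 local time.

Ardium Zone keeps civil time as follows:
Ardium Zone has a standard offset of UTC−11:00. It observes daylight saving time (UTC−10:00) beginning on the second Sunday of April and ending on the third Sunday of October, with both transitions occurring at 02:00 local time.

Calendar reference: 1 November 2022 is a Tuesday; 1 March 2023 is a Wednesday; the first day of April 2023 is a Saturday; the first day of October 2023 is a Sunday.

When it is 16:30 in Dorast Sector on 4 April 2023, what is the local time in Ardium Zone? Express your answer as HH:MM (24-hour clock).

17:00

1 November 2022 is a Tuesday, so Mondays fall on 7, 14, 21, 28; the last is November 28.
1 March 2023 is a Wednesday, so Sundays fall on 5, 12, 19, 26; the last is March 26.
Daylight saving runs 28 November 2022 – 26 March 2023; 4 April 2023 is outside that window, so Dorast Sector is on standard time at UTC−11:30.
16:30 Dorast Sector + 11h30m = 04:00 UTC (rolling into the next day, 5 April 2023).
1 April 2023 is a Saturday, so the first Sunday is April 2 and the second is April 9.
1 October 2023 is a Sunday, so the first Sunday is October 1 and the third is October 15.
At the standard offset (UTC−11:00), 04:00 UTC − 11h = 17:00 Ardium Zone standard time (rolling into the previous day, 4 April 2023).
Daylight saving runs 9 April – 15 October; the standard-time date in Ardium Zone, 4 April 2023, is outside that window, so Ardium Zone is on standard time at UTC−11:00.
04:00 UTC − 11h = 17:00 Ardium Zone (rolling into the previous day, 4 April 2023).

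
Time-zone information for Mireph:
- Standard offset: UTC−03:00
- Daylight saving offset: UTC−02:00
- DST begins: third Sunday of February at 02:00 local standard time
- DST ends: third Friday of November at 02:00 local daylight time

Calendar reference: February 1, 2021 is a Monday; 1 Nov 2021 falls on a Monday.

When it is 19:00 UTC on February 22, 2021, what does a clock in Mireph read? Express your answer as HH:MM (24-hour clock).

17:00

1 February 2021 is a Monday, so the first Sunday is February 7 and the third is February 21.
1 November 2021 is a Monday, so the first Friday is November 5 and the third is November 19.
At the standard offset (UTC−03:00), 19:00 UTC − 3h = 16:00 Mireph standard time.
The standard-time date in Mireph, February 22, 2021, lies within the daylight-saving period (21 February – 19 November), so Mireph is on daylight time, UTC−02:00.
19:00 UTC − 2h = 17:00 local.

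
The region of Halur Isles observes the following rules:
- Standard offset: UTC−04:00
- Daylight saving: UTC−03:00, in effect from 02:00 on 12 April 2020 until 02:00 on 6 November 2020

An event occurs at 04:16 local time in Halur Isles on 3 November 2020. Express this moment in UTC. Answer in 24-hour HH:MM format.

Daylight saving runs 12 April – 6 November; 3 November 2020 is inside that window, so Halur Isles is at UTC−03:00.
04:16 local + 3h = 07:16 UTC.

07:16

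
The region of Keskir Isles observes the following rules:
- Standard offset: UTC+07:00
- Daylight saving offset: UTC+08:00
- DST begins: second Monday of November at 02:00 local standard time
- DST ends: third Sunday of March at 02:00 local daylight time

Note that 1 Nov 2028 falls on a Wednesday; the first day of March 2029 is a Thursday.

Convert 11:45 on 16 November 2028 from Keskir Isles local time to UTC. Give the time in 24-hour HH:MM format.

03:45

1 November 2028 is a Wednesday, so the first Monday is November 6 and the second is November 13.
1 March 2029 is a Thursday, so the first Sunday is March 4 and the third is March 18.
Daylight saving runs 13 November 2028 – 18 March 2029; 16 November 2028 is inside that window, so Keskir Isles is at UTC+08:00.
11:45 local − 8h = 03:45 UTC.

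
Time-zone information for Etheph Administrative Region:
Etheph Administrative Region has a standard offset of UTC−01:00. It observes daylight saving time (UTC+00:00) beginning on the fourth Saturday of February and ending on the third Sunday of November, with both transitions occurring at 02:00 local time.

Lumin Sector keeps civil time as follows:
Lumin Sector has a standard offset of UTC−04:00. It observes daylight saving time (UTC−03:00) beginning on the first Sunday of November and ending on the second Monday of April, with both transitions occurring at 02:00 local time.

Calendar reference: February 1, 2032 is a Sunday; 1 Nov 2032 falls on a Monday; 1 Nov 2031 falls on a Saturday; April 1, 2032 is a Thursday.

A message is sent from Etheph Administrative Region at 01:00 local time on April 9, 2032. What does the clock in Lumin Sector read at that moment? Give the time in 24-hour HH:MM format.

22:00

1 February 2032 is a Sunday, so the first Saturday is February 7 and the fourth is February 28.
1 November 2032 is a Monday, so the first Sunday is November 7 and the third is November 21.
Daylight saving runs 28 February – 21 November; April 9, 2032 is inside that window, so Etheph Administrative Region is at UTC+00:00.
01:00 Etheph Administrative Region − 0h = 01:00 UTC.
1 November 2031 is a Saturday, so the first Sunday is November 2.
1 April 2032 is a Thursday, so the first Monday is April 5 and the second is April 12.
At the standard offset (UTC−04:00), 01:00 UTC − 4h = 21:00 Lumin Sector standard time (rolling into the previous day, 8 April 2032).
The standard-time date in Lumin Sector, April 8, 2032, falls between 2 November 2031 and 12 April 2032, so daylight saving is in effect and Lumin Sector is at UTC−03:00.
01:00 UTC − 3h = 22:00 Lumin Sector (rolling into the previous day, 8 April 2032).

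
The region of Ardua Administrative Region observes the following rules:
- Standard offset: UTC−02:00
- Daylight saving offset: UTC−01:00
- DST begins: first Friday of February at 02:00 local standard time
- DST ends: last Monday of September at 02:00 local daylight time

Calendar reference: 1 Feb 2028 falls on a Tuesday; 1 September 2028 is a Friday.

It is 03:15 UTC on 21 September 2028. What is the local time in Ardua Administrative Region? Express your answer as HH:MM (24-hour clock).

1 February 2028 is a Tuesday, so the first Friday is February 4.
1 September 2028 is a Friday, so Mondays fall on 4, 11, 18, 25; the last is September 25.
At the standard offset (UTC−02:00), 03:15 UTC − 2h = 01:15 Ardua Administrative Region standard time.
The standard-time date in Ardua Administrative Region, 21 September 2028, falls between 4 February and 25 September, so daylight saving is in effect and Ardua Administrative Region is at UTC−01:00.
03:15 UTC − 1h = 02:15 local.

02:15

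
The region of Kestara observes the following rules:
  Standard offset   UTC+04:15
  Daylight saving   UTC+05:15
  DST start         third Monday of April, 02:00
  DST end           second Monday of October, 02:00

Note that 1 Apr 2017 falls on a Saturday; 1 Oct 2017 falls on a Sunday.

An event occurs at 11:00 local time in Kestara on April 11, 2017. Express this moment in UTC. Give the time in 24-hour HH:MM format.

1 April 2017 is a Saturday, so the first Monday is April 3 and the third is April 17.
1 October 2017 is a Sunday, so the first Monday is October 2 and the second is October 9.
April 11, 2017 is outside the daylight-saving period (17 April – 9 October), so Kestara is on standard time, UTC+04:15.
11:00 local − 4h15m = 06:45 UTC.

06:45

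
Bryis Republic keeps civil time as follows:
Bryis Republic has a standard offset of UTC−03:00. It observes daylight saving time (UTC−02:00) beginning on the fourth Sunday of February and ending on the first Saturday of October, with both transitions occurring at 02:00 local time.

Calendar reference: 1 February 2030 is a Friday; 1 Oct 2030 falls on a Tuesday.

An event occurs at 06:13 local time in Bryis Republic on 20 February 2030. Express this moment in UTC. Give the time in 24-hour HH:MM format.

09:13

1 February 2030 is a Friday, so the first Sunday is February 3 and the fourth is February 24.
1 October 2030 is a Tuesday, so the first Saturday is October 5.
Daylight saving runs 24 February – 5 October; 20 February 2030 is outside that window, so Bryis Republic is on standard time at UTC−03:00.
06:13 local + 3h = 09:13 UTC.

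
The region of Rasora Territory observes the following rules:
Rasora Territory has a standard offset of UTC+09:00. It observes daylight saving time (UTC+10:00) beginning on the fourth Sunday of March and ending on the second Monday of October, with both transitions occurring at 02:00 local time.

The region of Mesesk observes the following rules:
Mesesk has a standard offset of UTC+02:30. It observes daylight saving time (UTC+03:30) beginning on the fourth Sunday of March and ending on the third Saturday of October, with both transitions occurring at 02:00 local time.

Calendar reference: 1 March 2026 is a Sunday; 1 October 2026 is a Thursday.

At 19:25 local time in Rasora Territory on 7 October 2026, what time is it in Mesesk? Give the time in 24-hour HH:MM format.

12:55

1 March 2026 is a Sunday, so the first Sunday is March 1 and the fourth is March 22.
1 October 2026 is a Thursday, so the first Monday is October 5 and the second is October 12.
7 October 2026 lies within the daylight-saving period (22 March – 12 October), so Rasora Territory is on daylight time, UTC+10:00.
19:25 Rasora Territory − 10h = 09:25 UTC.
1 March 2026 is a Sunday, so the first Sunday is March 1 and the fourth is March 22.
1 October 2026 is a Thursday, so the first Saturday is October 3 and the third is October 17.
At the standard offset (UTC+02:30), 09:25 UTC + 2h30m = 11:55 Mesesk standard time.
The standard-time date in Mesesk, 7 October 2026, lies within the daylight-saving period (22 March – 17 October), so Mesesk is on daylight time, UTC+03:30.
09:25 UTC + 3h30m = 12:55 Mesesk.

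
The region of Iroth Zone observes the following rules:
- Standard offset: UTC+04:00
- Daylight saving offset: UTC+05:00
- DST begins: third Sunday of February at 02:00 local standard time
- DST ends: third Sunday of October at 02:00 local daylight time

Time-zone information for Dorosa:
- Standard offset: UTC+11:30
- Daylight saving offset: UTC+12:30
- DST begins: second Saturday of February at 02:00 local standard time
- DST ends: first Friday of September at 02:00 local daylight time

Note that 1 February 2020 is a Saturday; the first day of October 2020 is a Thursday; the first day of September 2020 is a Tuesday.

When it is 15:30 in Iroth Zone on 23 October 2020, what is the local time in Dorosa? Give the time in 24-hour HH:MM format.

23:00

1 February 2020 is a Saturday, so the first Sunday is February 2 and the third is February 16.
1 October 2020 is a Thursday, so the first Sunday is October 4 and the third is October 18.
Daylight saving runs 16 February – 18 October; 23 October 2020 is outside that window, so Iroth Zone is on standard time at UTC+04:00.
15:30 Iroth Zone − 4h = 11:30 UTC.
1 February 2020 is a Saturday, so the first Saturday is February 1 and the second is February 8.
1 September 2020 is a Tuesday, so the first Friday is September 4.
At the standard offset (UTC+11:30), 11:30 UTC + 11h30m = 23:00 Dorosa standard time.
The standard-time date in Dorosa, 23 October 2020, is outside the daylight-saving period (8 February – 4 September), so Dorosa is on standard time, UTC+11:30.
11:30 UTC + 11h30m = 23:00 Dorosa.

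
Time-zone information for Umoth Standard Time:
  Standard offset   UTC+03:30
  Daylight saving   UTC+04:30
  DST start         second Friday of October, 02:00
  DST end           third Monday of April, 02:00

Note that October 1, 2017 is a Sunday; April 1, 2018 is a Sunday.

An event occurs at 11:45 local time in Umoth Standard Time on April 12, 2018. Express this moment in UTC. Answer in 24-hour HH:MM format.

07:15

1 October 2017 is a Sunday, so the first Friday is October 6 and the second is October 13.
1 April 2018 is a Sunday, so the first Monday is April 2 and the third is April 16.
April 12, 2018 falls between 13 October 2017 and 16 April 2018, so daylight saving is in effect and Umoth Standard Time is at UTC+04:30.
11:45 local − 4h30m = 07:15 UTC.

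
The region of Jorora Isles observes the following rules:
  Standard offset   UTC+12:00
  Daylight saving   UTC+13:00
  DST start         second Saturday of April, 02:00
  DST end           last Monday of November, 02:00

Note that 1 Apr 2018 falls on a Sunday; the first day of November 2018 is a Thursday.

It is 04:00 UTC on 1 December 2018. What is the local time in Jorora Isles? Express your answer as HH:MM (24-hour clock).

16:00

1 April 2018 is a Sunday, so the first Saturday is April 7 and the second is April 14.
1 November 2018 is a Thursday, so Mondays fall on 5, 12, 19, 26; the last is November 26.
At the standard offset (UTC+12:00), 04:00 UTC + 12h = 16:00 Jorora Isles standard time.
The standard-time date in Jorora Isles, 1 December 2018, is outside the daylight-saving period (14 April – 26 November), so Jorora Isles is on standard time, UTC+12:00.
04:00 UTC + 12h = 16:00 local.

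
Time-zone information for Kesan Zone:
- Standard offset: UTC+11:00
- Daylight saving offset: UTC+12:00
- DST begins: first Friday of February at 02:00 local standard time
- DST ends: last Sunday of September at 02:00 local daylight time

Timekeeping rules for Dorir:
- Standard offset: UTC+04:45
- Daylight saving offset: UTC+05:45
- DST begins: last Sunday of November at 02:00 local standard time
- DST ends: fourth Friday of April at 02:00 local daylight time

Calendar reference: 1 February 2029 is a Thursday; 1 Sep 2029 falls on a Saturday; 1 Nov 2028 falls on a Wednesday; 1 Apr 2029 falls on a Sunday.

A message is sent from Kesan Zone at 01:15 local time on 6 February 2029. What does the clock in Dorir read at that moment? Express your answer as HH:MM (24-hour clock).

1 February 2029 is a Thursday, so the first Friday is February 2.
1 September 2029 is a Saturday, so Sundays fall on 2, 9, 16, 23, 30; the last is September 30.
6 February 2029 falls between 2 February and 30 September, so daylight saving is in effect and Kesan Zone is at UTC+12:00.
01:15 Kesan Zone − 12h = 13:15 UTC (rolling into the previous day, 5 February 2029).
1 November 2028 is a Wednesday, so Sundays fall on 5, 12, 19, 26; the last is November 26.
1 April 2029 is a Sunday, so the first Friday is April 6 and the fourth is April 27.
At the standard offset (UTC+04:45), 13:15 UTC + 4h45m = 18:00 Dorir standard time.
Daylight saving runs 26 November 2028 – 27 April 2029; the standard-time date in Dorir, 5 February 2029, is inside that window, so Dorir is at UTC+05:45.
13:15 UTC + 5h45m = 19:00 Dorir.

19:00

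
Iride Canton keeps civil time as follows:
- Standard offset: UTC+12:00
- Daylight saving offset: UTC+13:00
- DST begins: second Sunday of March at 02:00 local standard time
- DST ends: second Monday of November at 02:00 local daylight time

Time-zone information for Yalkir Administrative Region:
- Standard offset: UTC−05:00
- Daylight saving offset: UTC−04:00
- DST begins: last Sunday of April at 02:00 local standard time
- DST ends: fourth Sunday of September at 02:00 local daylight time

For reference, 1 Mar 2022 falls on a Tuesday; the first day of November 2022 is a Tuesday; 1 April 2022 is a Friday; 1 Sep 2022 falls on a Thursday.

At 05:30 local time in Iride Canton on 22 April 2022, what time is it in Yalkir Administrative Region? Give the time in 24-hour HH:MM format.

11:30

1 March 2022 is a Tuesday, so the first Sunday is March 6 and the second is March 13.
1 November 2022 is a Tuesday, so the first Monday is November 7 and the second is November 14.
22 April 2022 falls between 13 March and 14 November, so daylight saving is in effect and Iride Canton is at UTC+13:00.
05:30 Iride Canton − 13h = 16:30 UTC (rolling into the previous day, 21 April 2022).
1 April 2022 is a Friday, so Sundays fall on 3, 10, 17, 24; the last is April 24.
1 September 2022 is a Thursday, so the first Sunday is September 4 and the fourth is September 25.
At the standard offset (UTC−05:00), 16:30 UTC − 5h = 11:30 Yalkir Administrative Region standard time.
The standard-time date in Yalkir Administrative Region, 21 April 2022, is outside the daylight-saving period (24 April – 25 September), so Yalkir Administrative Region is on standard time, UTC−05:00.
16:30 UTC − 5h = 11:30 Yalkir Administrative Region.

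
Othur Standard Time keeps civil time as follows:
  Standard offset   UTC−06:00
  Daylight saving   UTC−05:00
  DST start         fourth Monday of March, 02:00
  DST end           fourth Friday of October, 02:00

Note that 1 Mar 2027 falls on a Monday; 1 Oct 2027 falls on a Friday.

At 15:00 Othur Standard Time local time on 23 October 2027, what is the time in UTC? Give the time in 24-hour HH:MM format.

1 March 2027 is a Monday, so the first Monday is March 1 and the fourth is March 22.
1 October 2027 is a Friday, so the first Friday is October 1 and the fourth is October 22.
23 October 2027 is outside the daylight-saving period (22 March – 22 October), so Othur Standard Time is on standard time, UTC−06:00.
15:00 local + 6h = 21:00 UTC.

21:00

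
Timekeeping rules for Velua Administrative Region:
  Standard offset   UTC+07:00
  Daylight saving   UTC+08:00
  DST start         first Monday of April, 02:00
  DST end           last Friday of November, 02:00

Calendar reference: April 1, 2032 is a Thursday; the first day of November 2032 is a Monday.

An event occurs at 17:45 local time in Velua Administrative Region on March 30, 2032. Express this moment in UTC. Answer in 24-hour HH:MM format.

1 April 2032 is a Thursday, so the first Monday is April 5.
1 November 2032 is a Monday, so Fridays fall on 5, 12, 19, 26; the last is November 26.
Daylight saving runs 5 April – 26 November; March 30, 2032 is outside that window, so Velua Administrative Region is on standard time at UTC+07:00.
17:45 local − 7h = 10:45 UTC.

10:45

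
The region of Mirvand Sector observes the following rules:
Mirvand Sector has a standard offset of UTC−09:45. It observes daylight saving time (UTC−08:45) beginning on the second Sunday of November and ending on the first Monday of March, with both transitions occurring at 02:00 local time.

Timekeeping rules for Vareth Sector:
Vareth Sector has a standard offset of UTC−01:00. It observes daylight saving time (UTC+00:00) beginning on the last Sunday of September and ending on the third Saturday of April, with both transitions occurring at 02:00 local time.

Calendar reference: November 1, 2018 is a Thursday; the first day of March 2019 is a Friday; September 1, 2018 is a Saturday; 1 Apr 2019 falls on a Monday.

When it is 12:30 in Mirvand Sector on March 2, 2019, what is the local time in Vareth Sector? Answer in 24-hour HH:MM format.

1 November 2018 is a Thursday, so the first Sunday is November 4 and the second is November 11.
1 March 2019 is a Friday, so the first Monday is March 4.
March 2, 2019 falls between 11 November 2018 and 4 March 2019, so daylight saving is in effect and Mirvand Sector is at UTC−08:45.
12:30 Mirvand Sector + 8h45m = 21:15 UTC.
1 September 2018 is a Saturday, so Sundays fall on 2, 9, 16, 23, 30; the last is September 30.
1 April 2019 is a Monday, so the first Saturday is April 6 and the third is April 20.
At the standard offset (UTC−01:00), 21:15 UTC − 1h = 20:15 Vareth Sector standard time.
The standard-time date in Vareth Sector, March 2, 2019, lies within the daylight-saving period (30 September 2018 – 20 April 2019), so Vareth Sector is on daylight time, UTC+00:00.
21:15 UTC + 0h = 21:15 Vareth Sector.

21:15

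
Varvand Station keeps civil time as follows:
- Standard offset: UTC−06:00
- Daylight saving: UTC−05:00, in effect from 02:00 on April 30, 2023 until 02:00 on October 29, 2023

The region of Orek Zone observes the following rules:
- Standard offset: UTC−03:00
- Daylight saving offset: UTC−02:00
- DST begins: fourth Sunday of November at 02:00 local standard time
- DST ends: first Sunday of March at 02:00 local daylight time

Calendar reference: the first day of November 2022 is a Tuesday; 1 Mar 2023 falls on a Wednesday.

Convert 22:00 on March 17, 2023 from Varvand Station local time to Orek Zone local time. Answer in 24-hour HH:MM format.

01:00

March 17, 2023 is outside the daylight-saving period (30 April – 29 October), so Varvand Station is on standard time, UTC−06:00.
22:00 Varvand Station + 6h = 04:00 UTC (rolling into the next day, 18 March 2023).
1 November 2022 is a Tuesday, so the first Sunday is November 6 and the fourth is November 27.
1 March 2023 is a Wednesday, so the first Sunday is March 5.
At the standard offset (UTC−03:00), 04:00 UTC − 3h = 01:00 Orek Zone standard time.
The standard-time date in Orek Zone, March 18, 2023, does not fall between 27 November 2022 and 5 March 2023, so daylight saving is not in effect and Orek Zone is at UTC−03:00.
04:00 UTC − 3h = 01:00 Orek Zone.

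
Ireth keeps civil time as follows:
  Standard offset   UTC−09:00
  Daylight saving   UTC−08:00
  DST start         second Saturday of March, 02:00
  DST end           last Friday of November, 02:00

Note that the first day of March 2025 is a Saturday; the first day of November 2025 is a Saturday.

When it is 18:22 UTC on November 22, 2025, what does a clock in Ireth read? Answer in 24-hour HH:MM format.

10:22

1 March 2025 is a Saturday, so the first Saturday is March 1 and the second is March 8.
1 November 2025 is a Saturday, so Fridays fall on 7, 14, 21, 28; the last is November 28.
At the standard offset (UTC−09:00), 18:22 UTC − 9h = 09:22 Ireth standard time.
The standard-time date in Ireth, November 22, 2025, falls between 8 March and 28 November, so daylight saving is in effect and Ireth is at UTC−08:00.
18:22 UTC − 8h = 10:22 local.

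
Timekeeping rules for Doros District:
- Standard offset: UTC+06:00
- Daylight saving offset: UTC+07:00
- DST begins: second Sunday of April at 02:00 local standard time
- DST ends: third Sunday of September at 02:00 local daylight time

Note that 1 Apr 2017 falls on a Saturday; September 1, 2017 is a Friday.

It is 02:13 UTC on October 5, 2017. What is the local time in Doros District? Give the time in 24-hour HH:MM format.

08:13

1 April 2017 is a Saturday, so the first Sunday is April 2 and the second is April 9.
1 September 2017 is a Friday, so the first Sunday is September 3 and the third is September 17.
At the standard offset (UTC+06:00), 02:13 UTC + 6h = 08:13 Doros District standard time.
The standard-time date in Doros District, October 5, 2017, does not fall between 9 April and 17 September, so daylight saving is not in effect and Doros District is at UTC+06:00.
02:13 UTC + 6h = 08:13 local.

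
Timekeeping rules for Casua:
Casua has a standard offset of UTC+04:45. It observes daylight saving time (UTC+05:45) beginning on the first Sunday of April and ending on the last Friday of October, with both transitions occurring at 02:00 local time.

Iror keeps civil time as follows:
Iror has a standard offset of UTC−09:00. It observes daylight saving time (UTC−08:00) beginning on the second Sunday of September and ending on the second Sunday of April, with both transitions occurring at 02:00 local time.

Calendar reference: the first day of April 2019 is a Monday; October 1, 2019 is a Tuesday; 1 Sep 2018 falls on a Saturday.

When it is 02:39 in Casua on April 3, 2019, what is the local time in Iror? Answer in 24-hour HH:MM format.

1 April 2019 is a Monday, so the first Sunday is April 7.
1 October 2019 is a Tuesday, so Fridays fall on 4, 11, 18, 25; the last is October 25.
Daylight saving runs 7 April – 25 October; April 3, 2019 is outside that window, so Casua is on standard time at UTC+04:45.
02:39 Casua − 4h45m = 21:54 UTC (rolling into the previous day, 2 April 2019).
1 September 2018 is a Saturday, so the first Sunday is September 2 and the second is September 9.
1 April 2019 is a Monday, so the first Sunday is April 7 and the second is April 14.
At the standard offset (UTC−09:00), 21:54 UTC − 9h = 12:54 Iror standard time.
Daylight saving runs 9 September 2018 – 14 April 2019; the standard-time date in Iror, April 2, 2019, is inside that window, so Iror is at UTC−08:00.
21:54 UTC − 8h = 13:54 Iror.

13:54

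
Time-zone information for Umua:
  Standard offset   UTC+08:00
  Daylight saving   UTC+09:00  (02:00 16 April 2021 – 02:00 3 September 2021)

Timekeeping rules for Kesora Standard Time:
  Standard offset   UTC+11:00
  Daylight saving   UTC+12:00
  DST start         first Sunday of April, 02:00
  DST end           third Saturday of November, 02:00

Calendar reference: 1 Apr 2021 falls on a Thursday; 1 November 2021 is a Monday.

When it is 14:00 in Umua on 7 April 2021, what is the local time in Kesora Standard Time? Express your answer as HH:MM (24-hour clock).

18:00

7 April 2021 is outside the daylight-saving period (16 April – 3 September), so Umua is on standard time, UTC+08:00.
14:00 Umua − 8h = 06:00 UTC.
1 April 2021 is a Thursday, so the first Sunday is April 4.
1 November 2021 is a Monday, so the first Saturday is November 6 and the third is November 20.
At the standard offset (UTC+11:00), 06:00 UTC + 11h = 17:00 Kesora Standard Time standard time.
The standard-time date in Kesora Standard Time, 7 April 2021, lies within the daylight-saving period (4 April – 20 November), so Kesora Standard Time is on daylight time, UTC+12:00.
06:00 UTC + 12h = 18:00 Kesora Standard Time.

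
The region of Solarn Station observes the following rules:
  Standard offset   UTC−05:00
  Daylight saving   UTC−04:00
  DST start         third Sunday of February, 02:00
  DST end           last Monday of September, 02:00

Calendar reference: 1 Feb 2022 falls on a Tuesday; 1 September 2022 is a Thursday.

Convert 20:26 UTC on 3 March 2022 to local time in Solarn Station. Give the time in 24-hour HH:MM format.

16:26

1 February 2022 is a Tuesday, so the first Sunday is February 6 and the third is February 20.
1 September 2022 is a Thursday, so Mondays fall on 5, 12, 19, 26; the last is September 26.
At the standard offset (UTC−05:00), 20:26 UTC − 5h = 15:26 Solarn Station standard time.
The standard-time date in Solarn Station, 3 March 2022, lies within the daylight-saving period (20 February – 26 September), so Solarn Station is on daylight time, UTC−04:00.
20:26 UTC − 4h = 16:26 local.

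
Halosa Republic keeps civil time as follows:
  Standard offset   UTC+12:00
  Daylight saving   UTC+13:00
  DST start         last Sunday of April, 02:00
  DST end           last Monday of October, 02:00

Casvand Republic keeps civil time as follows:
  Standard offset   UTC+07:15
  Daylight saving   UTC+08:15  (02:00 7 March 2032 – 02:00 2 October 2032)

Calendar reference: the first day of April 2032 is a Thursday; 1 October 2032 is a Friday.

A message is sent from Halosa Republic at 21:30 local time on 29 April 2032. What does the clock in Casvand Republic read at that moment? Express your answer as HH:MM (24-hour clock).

16:45

1 April 2032 is a Thursday, so Sundays fall on 4, 11, 18, 25; the last is April 25.
1 October 2032 is a Friday, so Mondays fall on 4, 11, 18, 25; the last is October 25.
Daylight saving runs 25 April – 25 October; 29 April 2032 is inside that window, so Halosa Republic is at UTC+13:00.
21:30 Halosa Republic − 13h = 08:30 UTC.
At the standard offset (UTC+07:15), 08:30 UTC + 7h15m = 15:45 Casvand Republic standard time.
The standard-time date in Casvand Republic, 29 April 2032, lies within the daylight-saving period (7 March – 2 October), so Casvand Republic is on daylight time, UTC+08:15.
08:30 UTC + 8h15m = 16:45 Casvand Republic.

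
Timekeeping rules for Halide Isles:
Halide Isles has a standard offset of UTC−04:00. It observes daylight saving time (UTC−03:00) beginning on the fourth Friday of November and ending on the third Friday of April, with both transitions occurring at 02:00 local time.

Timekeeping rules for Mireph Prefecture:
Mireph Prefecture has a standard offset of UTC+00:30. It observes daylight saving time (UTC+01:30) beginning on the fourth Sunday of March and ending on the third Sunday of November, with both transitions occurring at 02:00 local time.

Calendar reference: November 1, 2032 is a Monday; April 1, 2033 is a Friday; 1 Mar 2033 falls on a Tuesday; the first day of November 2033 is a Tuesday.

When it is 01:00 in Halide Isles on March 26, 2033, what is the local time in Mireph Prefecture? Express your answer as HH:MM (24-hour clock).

04:30

1 November 2032 is a Monday, so the first Friday is November 5 and the fourth is November 26.
1 April 2033 is a Friday, so the first Friday is April 1 and the third is April 15.
March 26, 2033 falls between 26 November 2032 and 15 April 2033, so daylight saving is in effect and Halide Isles is at UTC−03:00.
01:00 Halide Isles + 3h = 04:00 UTC.
1 March 2033 is a Tuesday, so the first Sunday is March 6 and the fourth is March 27.
1 November 2033 is a Tuesday, so the first Sunday is November 6 and the third is November 20.
At the standard offset (UTC+00:30), 04:00 UTC + 0h30m = 04:30 Mireph Prefecture standard time.
The standard-time date in Mireph Prefecture, March 26, 2033, does not fall between 27 March and 20 November, so daylight saving is not in effect and Mireph Prefecture is at UTC+00:30.
04:00 UTC + 0h30m = 04:30 Mireph Prefecture.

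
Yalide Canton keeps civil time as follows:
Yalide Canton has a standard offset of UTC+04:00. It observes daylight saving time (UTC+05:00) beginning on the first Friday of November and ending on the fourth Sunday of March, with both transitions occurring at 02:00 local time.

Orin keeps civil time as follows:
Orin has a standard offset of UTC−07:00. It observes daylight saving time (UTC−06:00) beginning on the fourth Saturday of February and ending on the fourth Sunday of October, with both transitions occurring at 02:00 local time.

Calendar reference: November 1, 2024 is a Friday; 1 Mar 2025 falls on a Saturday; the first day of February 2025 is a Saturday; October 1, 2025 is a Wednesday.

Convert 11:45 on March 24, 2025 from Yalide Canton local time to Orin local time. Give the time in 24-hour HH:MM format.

1 November 2024 is a Friday, so the first Friday is November 1.
1 March 2025 is a Saturday, so the first Sunday is March 2 and the fourth is March 23.
Daylight saving runs 1 November 2024 – 23 March 2025; March 24, 2025 is outside that window, so Yalide Canton is on standard time at UTC+04:00.
11:45 Yalide Canton − 4h = 07:45 UTC.
1 February 2025 is a Saturday, so the first Saturday is February 1 and the fourth is February 22.
1 October 2025 is a Wednesday, so the first Sunday is October 5 and the fourth is October 26.
At the standard offset (UTC−07:00), 07:45 UTC − 7h = 00:45 Orin standard time.
The standard-time date in Orin, March 24, 2025, lies within the daylight-saving period (22 February – 26 October), so Orin is on daylight time, UTC−06:00.
07:45 UTC − 6h = 01:45 Orin.

01:45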